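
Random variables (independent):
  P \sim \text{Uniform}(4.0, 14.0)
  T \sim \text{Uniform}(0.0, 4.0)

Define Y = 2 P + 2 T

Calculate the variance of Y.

For independent RVs: Var(aX + bY) = a²Var(X) + b²Var(Y)
Var(P) = 8.3333333
Var(T) = 1.3333333
Var(Y) = 2²*8.3333333 + 2²*1.3333333
= 4*8.3333333 + 4*1.3333333 = 38.666667

38.666667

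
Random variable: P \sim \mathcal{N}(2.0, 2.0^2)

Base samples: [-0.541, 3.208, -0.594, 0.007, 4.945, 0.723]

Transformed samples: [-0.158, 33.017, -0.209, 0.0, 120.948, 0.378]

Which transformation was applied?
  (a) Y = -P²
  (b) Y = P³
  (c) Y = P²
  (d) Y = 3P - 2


Checking option (b) Y = P³:
  P = -0.541 -> Y = -0.158 ✓
  P = 3.208 -> Y = 33.017 ✓
  P = -0.594 -> Y = -0.209 ✓
All samples match this transformation.

(b) P³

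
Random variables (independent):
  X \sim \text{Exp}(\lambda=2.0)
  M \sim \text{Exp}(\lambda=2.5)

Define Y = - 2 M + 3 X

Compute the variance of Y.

For independent RVs: Var(aX + bY) = a²Var(X) + b²Var(Y)
Var(X) = 0.25
Var(M) = 0.16
Var(Y) = 3²*0.25 + (-2)²*0.16
= 9*0.25 + 4*0.16 = 2.89

2.89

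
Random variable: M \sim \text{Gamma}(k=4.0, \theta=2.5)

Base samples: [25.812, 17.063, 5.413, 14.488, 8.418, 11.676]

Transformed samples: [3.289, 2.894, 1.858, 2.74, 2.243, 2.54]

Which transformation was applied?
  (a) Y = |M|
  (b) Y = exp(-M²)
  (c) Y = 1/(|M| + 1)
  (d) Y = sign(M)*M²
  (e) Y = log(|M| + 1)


Checking option (e) Y = log(|M| + 1):
  M = 25.812 -> Y = 3.289 ✓
  M = 17.063 -> Y = 2.894 ✓
  M = 5.413 -> Y = 1.858 ✓
All samples match this transformation.

(e) log(|M| + 1)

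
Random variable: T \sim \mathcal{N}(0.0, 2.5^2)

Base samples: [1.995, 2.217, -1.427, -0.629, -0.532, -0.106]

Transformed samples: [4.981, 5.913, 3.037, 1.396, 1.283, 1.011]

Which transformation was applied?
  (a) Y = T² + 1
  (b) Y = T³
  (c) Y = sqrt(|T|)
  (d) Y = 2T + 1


Checking option (a) Y = T² + 1:
  T = 1.995 -> Y = 4.981 ✓
  T = 2.217 -> Y = 5.913 ✓
  T = -1.427 -> Y = 3.037 ✓
All samples match this transformation.

(a) T² + 1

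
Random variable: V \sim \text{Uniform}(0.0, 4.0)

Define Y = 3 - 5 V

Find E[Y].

For Y = -5V + 3:
E[Y] = -5 * E[V] + 3
E[V] = (0 + 4)/2 = 2
E[Y] = -5 * 2 + 3 = -7

-7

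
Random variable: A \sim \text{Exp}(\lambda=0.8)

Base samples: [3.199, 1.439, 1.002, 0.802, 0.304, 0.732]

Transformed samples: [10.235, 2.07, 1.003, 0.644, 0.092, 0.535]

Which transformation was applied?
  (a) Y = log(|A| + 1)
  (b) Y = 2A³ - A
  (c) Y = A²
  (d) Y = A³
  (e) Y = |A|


Checking option (c) Y = A²:
  A = 3.199 -> Y = 10.235 ✓
  A = 1.439 -> Y = 2.07 ✓
  A = 1.002 -> Y = 1.003 ✓
All samples match this transformation.

(c) A²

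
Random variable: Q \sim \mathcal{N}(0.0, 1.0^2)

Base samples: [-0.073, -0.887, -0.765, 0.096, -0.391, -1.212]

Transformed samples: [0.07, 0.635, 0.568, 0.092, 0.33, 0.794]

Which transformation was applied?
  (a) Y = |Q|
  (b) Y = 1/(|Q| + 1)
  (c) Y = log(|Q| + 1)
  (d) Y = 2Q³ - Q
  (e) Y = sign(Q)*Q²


Checking option (c) Y = log(|Q| + 1):
  Q = -0.073 -> Y = 0.07 ✓
  Q = -0.887 -> Y = 0.635 ✓
  Q = -0.765 -> Y = 0.568 ✓
All samples match this transformation.

(c) log(|Q| + 1)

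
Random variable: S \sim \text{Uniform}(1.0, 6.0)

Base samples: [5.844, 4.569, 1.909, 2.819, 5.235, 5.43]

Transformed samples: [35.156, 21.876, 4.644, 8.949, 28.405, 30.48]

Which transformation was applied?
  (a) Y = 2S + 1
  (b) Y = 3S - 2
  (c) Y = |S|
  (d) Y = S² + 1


Checking option (d) Y = S² + 1:
  S = 5.844 -> Y = 35.156 ✓
  S = 4.569 -> Y = 21.876 ✓
  S = 1.909 -> Y = 4.644 ✓
All samples match this transformation.

(d) S² + 1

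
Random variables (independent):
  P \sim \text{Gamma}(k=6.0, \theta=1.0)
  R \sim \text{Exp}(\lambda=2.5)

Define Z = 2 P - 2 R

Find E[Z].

E[Z] = 2*E[P] - 2*E[R]
E[P] = 6
E[R] = 0.4
E[Z] = 2*6 - 2*0.4 = 11.2

11.2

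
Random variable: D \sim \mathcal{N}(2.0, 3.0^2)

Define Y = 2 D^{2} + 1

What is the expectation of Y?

E[Y] = 2*E[D²] + 1
E[D] = 2
E[D²] = Var(D) + (E[D])² = 9 + 4 = 13
E[Y] = 2*13 + 1 = 27

27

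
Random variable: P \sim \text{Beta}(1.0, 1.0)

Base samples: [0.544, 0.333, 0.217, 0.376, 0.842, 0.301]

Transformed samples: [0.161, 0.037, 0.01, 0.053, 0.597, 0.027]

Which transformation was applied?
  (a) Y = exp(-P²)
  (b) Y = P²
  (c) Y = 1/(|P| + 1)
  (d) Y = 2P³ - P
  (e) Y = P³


Checking option (e) Y = P³:
  P = 0.544 -> Y = 0.161 ✓
  P = 0.333 -> Y = 0.037 ✓
  P = 0.217 -> Y = 0.01 ✓
All samples match this transformation.

(e) P³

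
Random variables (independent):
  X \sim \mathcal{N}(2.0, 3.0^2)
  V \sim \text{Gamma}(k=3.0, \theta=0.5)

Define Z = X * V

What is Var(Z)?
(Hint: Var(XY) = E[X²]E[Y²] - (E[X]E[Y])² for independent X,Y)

Var(XY) = E[X²]E[Y²] - (E[X]E[Y])²
E[X] = 2, Var(X) = 9
E[V] = 1.5, Var(V) = 0.75
E[X²] = 9 + 2² = 13
E[V²] = 0.75 + 1.5² = 3
Var(Z) = 13*3 - (2*1.5)²
= 39 - 9 = 30

30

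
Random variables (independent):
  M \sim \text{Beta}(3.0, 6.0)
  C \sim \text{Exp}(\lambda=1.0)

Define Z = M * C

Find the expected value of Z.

For independent RVs: E[XY] = E[X]*E[Y]
E[M] = 0.33333333
E[C] = 1
E[Z] = 0.33333333 * 1 = 0.33333333

0.33333333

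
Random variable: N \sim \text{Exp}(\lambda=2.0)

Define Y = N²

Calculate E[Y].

E[N²] = Var(N) + (E[N])² = 0.25 + 0.25 = 0.5

0.5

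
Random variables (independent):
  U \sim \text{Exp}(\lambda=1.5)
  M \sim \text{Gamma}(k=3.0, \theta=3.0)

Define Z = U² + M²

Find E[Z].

E[Z] = E[U²] + E[M²]
E[U²] = Var(U) + E[U]² = 0.44444444 + 0.44444444 = 0.88888889
E[M²] = Var(M) + E[M]² = 27 + 81 = 108
E[Z] = 0.88888889 + 108 = 108.88889

108.88889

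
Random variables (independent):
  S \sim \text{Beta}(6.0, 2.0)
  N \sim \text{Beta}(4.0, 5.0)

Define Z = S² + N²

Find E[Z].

E[Z] = E[S²] + E[N²]
E[S²] = Var(S) + E[S]² = 0.020833333 + 0.5625 = 0.58333333
E[N²] = Var(N) + E[N]² = 0.024691358 + 0.19753086 = 0.22222222
E[Z] = 0.58333333 + 0.22222222 = 0.80555556

0.80555556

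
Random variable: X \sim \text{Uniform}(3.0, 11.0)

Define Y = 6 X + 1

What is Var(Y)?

For Y = aX + b: Var(Y) = a² * Var(X)
Var(X) = (11 - 3)^2/12 = 5.3333333
Var(Y) = 6² * 5.3333333 = 36 * 5.3333333 = 192

192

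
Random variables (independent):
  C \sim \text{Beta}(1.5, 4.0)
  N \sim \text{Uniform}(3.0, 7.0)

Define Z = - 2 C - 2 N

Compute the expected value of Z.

E[Z] = -2*E[C] - 2*E[N]
E[C] = 0.27272727
E[N] = 5
E[Z] = -2*0.27272727 - 2*5 = -10.545455

-10.545455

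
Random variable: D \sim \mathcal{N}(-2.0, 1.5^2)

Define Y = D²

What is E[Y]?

E[D²] = Var(D) + (E[D])² = 2.25 + 4 = 6.25

6.25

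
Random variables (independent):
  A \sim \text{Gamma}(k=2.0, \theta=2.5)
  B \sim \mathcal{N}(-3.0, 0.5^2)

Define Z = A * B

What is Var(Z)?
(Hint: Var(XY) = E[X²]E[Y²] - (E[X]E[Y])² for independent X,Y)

Var(XY) = E[X²]E[Y²] - (E[X]E[Y])²
E[A] = 5, Var(A) = 12.5
E[B] = -3, Var(B) = 0.25
E[A²] = 12.5 + 5² = 37.5
E[B²] = 0.25 + (-3)² = 9.25
Var(Z) = 37.5*9.25 - (5*(-3))²
= 346.875 - 225 = 121.875

121.875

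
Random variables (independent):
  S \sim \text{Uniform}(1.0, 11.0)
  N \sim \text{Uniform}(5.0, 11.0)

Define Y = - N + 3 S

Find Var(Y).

For independent RVs: Var(aX + bY) = a²Var(X) + b²Var(Y)
Var(S) = 8.3333333
Var(N) = 3
Var(Y) = 3²*8.3333333 + (-1)²*3
= 9*8.3333333 + 1*3 = 78

78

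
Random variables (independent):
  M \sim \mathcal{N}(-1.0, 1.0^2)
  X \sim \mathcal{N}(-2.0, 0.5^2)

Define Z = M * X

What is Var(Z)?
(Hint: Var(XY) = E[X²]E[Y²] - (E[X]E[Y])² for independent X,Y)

Var(XY) = E[X²]E[Y²] - (E[X]E[Y])²
E[M] = -1, Var(M) = 1
E[X] = -2, Var(X) = 0.25
E[M²] = 1 + (-1)² = 2
E[X²] = 0.25 + (-2)² = 4.25
Var(Z) = 2*4.25 - (-1*(-2))²
= 8.5 - 4 = 4.5

4.5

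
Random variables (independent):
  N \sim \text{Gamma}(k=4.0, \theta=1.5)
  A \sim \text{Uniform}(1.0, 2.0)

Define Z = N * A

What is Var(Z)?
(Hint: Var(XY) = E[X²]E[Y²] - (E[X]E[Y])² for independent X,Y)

Var(XY) = E[X²]E[Y²] - (E[X]E[Y])²
E[N] = 6, Var(N) = 9
E[A] = 1.5, Var(A) = 0.083333333
E[N²] = 9 + 6² = 45
E[A²] = 0.083333333 + 1.5² = 2.3333333
Var(Z) = 45*2.3333333 - (6*1.5)²
= 105 - 81 = 24

24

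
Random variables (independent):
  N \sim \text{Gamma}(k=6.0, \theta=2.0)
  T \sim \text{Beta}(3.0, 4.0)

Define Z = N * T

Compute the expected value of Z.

For independent RVs: E[XY] = E[X]*E[Y]
E[N] = 12
E[T] = 0.42857143
E[Z] = 12 * 0.42857143 = 5.1428571

5.1428571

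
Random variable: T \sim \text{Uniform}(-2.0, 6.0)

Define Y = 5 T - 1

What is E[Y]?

For Y = 5T - 1:
E[Y] = 5 * E[T] - 1
E[T] = (-2 + 6)/2 = 2
E[Y] = 5 * 2 - 1 = 9

9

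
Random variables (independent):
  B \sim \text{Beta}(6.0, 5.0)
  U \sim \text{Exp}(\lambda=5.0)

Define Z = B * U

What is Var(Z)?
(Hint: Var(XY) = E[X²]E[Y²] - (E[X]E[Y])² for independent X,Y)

Var(XY) = E[X²]E[Y²] - (E[X]E[Y])²
E[B] = 0.54545455, Var(B) = 0.020661157
E[U] = 0.2, Var(U) = 0.04
E[B²] = 0.020661157 + 0.54545455² = 0.31818182
E[U²] = 0.04 + 0.2² = 0.08
Var(Z) = 0.31818182*0.08 - (0.54545455*0.2)²
= 0.025454545 - 0.011900826 = 0.013553719

0.013553719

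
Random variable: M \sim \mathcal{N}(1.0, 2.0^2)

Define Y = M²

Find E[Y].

Using E[X²] = Var(X) + (E[X])²:
E[M] = 1
Var(M) = 2.0^2 = 4
E[M²] = 4 + 1² = 4 + 1 = 5

5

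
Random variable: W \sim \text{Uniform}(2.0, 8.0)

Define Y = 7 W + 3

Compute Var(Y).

For Y = aW + b: Var(Y) = a² * Var(W)
Var(W) = (8 - 2)^2/12 = 3
Var(Y) = 7² * 3 = 49 * 3 = 147

147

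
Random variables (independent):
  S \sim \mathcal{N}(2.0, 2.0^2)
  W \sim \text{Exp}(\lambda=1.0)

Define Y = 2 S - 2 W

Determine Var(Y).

For independent RVs: Var(aX + bY) = a²Var(X) + b²Var(Y)
Var(S) = 4
Var(W) = 1
Var(Y) = 2²*4 + (-2)²*1
= 4*4 + 4*1 = 20

20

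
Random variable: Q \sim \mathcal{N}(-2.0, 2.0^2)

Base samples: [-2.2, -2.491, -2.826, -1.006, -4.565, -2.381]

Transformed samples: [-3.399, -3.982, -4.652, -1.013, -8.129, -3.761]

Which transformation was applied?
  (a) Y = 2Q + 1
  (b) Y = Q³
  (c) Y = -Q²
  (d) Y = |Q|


Checking option (a) Y = 2Q + 1:
  Q = -2.2 -> Y = -3.399 ✓
  Q = -2.491 -> Y = -3.982 ✓
  Q = -2.826 -> Y = -4.652 ✓
All samples match this transformation.

(a) 2Q + 1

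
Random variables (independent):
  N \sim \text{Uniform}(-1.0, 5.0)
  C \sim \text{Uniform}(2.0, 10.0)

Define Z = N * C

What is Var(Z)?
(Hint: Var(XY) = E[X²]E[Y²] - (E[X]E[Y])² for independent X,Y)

Var(XY) = E[X²]E[Y²] - (E[X]E[Y])²
E[N] = 2, Var(N) = 3
E[C] = 6, Var(C) = 5.3333333
E[N²] = 3 + 2² = 7
E[C²] = 5.3333333 + 6² = 41.333333
Var(Z) = 7*41.333333 - (2*6)²
= 289.33333 - 144 = 145.33333

145.33333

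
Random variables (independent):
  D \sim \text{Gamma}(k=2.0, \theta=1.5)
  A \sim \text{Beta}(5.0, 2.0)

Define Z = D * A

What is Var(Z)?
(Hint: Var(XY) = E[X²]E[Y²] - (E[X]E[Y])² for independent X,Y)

Var(XY) = E[X²]E[Y²] - (E[X]E[Y])²
E[D] = 3, Var(D) = 4.5
E[A] = 0.71428571, Var(A) = 0.025510204
E[D²] = 4.5 + 3² = 13.5
E[A²] = 0.025510204 + 0.71428571² = 0.53571429
Var(Z) = 13.5*0.53571429 - (3*0.71428571)²
= 7.2321429 - 4.5918367 = 2.6403061

2.6403061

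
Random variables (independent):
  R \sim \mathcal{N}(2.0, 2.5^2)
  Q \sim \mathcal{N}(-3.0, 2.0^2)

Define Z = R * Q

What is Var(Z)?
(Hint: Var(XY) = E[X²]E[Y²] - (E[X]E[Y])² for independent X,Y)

Var(XY) = E[X²]E[Y²] - (E[X]E[Y])²
E[R] = 2, Var(R) = 6.25
E[Q] = -3, Var(Q) = 4
E[R²] = 6.25 + 2² = 10.25
E[Q²] = 4 + (-3)² = 13
Var(Z) = 10.25*13 - (2*(-3))²
= 133.25 - 36 = 97.25

97.25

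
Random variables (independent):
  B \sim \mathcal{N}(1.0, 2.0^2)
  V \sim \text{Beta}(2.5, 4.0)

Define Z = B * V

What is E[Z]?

For independent RVs: E[XY] = E[X]*E[Y]
E[B] = 1
E[V] = 0.38461538
E[Z] = 1 * 0.38461538 = 0.38461538

0.38461538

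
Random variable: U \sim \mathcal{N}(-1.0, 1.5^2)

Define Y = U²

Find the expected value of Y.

Using E[X²] = Var(X) + (E[X])²:
E[U] = -1
Var(U) = 1.5^2 = 2.25
E[U²] = 2.25 + (-1)² = 2.25 + 1 = 3.25

3.25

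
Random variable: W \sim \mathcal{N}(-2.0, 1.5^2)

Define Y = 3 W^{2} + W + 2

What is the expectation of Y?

E[Y] = 3*E[W²] + 1*E[W] + 2
E[W] = -2
E[W²] = Var(W) + (E[W])² = 2.25 + 4 = 6.25
E[Y] = 3*6.25 + 1*(-2) + 2 = 18.75

18.75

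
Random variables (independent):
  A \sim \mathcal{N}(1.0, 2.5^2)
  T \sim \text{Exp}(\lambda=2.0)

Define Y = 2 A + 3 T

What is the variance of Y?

For independent RVs: Var(aX + bY) = a²Var(X) + b²Var(Y)
Var(A) = 6.25
Var(T) = 0.25
Var(Y) = 2²*6.25 + 3²*0.25
= 4*6.25 + 9*0.25 = 27.25

27.25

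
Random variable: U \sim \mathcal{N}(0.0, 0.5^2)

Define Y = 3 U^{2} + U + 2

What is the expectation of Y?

E[Y] = 3*E[U²] + 1*E[U] + 2
E[U] = 0
E[U²] = Var(U) + (E[U])² = 0.25 + 0 = 0.25
E[Y] = 3*0.25 + 1*0 + 2 = 2.75

2.75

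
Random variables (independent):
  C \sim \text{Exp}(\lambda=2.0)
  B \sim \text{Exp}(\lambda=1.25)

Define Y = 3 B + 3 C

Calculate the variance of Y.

For independent RVs: Var(aX + bY) = a²Var(X) + b²Var(Y)
Var(C) = 0.25
Var(B) = 0.64
Var(Y) = 3²*0.25 + 3²*0.64
= 9*0.25 + 9*0.64 = 8.01

8.01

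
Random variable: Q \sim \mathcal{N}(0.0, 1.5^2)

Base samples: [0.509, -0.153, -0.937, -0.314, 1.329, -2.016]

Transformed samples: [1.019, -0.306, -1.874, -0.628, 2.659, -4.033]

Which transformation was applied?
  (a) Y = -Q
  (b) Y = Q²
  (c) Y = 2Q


Checking option (c) Y = 2Q:
  Q = 0.509 -> Y = 1.019 ✓
  Q = -0.153 -> Y = -0.306 ✓
  Q = -0.937 -> Y = -1.874 ✓
All samples match this transformation.

(c) 2Q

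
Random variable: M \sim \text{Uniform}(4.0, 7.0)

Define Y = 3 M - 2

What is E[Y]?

For Y = 3M - 2:
E[Y] = 3 * E[M] - 2
E[M] = (4 + 7)/2 = 5.5
E[Y] = 3 * 5.5 - 2 = 14.5

14.5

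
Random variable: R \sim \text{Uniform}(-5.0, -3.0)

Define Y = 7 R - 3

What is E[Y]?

For Y = 7R - 3:
E[Y] = 7 * E[R] - 3
E[R] = (-5 - 3)/2 = -4
E[Y] = 7 * (-4) - 3 = -31

-31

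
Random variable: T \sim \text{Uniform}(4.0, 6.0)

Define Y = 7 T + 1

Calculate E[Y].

For Y = 7T + 1:
E[Y] = 7 * E[T] + 1
E[T] = (4 + 6)/2 = 5
E[Y] = 7 * 5 + 1 = 36

36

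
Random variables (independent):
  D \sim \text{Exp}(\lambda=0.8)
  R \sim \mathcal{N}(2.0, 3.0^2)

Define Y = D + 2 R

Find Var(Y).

For independent RVs: Var(aX + bY) = a²Var(X) + b²Var(Y)
Var(D) = 1.5625
Var(R) = 9
Var(Y) = 1²*1.5625 + 2²*9
= 1*1.5625 + 4*9 = 37.5625

37.5625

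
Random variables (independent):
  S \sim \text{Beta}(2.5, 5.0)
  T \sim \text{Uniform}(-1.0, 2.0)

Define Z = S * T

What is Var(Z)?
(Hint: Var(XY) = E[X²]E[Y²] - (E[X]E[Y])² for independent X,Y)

Var(XY) = E[X²]E[Y²] - (E[X]E[Y])²
E[S] = 0.33333333, Var(S) = 0.026143791
E[T] = 0.5, Var(T) = 0.75
E[S²] = 0.026143791 + 0.33333333² = 0.1372549
E[T²] = 0.75 + 0.5² = 1
Var(Z) = 0.1372549*1 - (0.33333333*0.5)²
= 0.1372549 - 0.027777778 = 0.10947712

0.10947712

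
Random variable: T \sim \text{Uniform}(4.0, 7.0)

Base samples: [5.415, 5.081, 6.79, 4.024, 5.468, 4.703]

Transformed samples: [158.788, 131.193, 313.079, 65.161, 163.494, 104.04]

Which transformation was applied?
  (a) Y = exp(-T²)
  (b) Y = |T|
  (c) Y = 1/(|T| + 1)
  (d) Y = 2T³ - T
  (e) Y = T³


Checking option (e) Y = T³:
  T = 5.415 -> Y = 158.788 ✓
  T = 5.081 -> Y = 131.193 ✓
  T = 6.79 -> Y = 313.079 ✓
All samples match this transformation.

(e) T³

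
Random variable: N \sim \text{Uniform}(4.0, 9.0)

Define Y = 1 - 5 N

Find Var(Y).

For Y = aN + b: Var(Y) = a² * Var(N)
Var(N) = (9 - 4)^2/12 = 2.0833333
Var(Y) = (-5)² * 2.0833333 = 25 * 2.0833333 = 52.083333

52.083333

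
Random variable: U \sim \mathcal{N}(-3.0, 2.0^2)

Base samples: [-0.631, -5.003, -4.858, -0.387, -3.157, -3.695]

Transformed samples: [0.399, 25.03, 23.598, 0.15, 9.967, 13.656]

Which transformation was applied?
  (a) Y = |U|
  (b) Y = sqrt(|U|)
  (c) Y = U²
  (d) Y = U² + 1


Checking option (c) Y = U²:
  U = -0.631 -> Y = 0.399 ✓
  U = -5.003 -> Y = 25.03 ✓
  U = -4.858 -> Y = 23.598 ✓
All samples match this transformation.

(c) U²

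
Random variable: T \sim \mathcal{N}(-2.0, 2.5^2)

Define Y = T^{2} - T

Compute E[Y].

E[Y] = 1*E[T²] - 1*E[T]
E[T] = -2
E[T²] = Var(T) + (E[T])² = 6.25 + 4 = 10.25
E[Y] = 1*10.25 - 1*(-2) = 12.25

12.25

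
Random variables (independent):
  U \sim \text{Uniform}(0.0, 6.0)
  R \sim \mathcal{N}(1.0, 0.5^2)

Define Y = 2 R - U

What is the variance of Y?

For independent RVs: Var(aX + bY) = a²Var(X) + b²Var(Y)
Var(U) = 3
Var(R) = 0.25
Var(Y) = (-1)²*3 + 2²*0.25
= 1*3 + 4*0.25 = 4

4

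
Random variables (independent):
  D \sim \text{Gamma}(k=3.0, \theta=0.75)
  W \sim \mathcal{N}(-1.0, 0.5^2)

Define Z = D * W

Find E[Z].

For independent RVs: E[XY] = E[X]*E[Y]
E[D] = 2.25
E[W] = -1
E[Z] = 2.25 * (-1) = -2.25

-2.25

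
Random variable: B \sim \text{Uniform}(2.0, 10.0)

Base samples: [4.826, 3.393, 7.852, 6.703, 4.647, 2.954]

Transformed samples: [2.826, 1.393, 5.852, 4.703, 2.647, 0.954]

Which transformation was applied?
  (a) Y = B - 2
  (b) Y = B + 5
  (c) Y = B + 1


Checking option (a) Y = B - 2:
  B = 4.826 -> Y = 2.826 ✓
  B = 3.393 -> Y = 1.393 ✓
  B = 7.852 -> Y = 5.852 ✓
All samples match this transformation.

(a) B - 2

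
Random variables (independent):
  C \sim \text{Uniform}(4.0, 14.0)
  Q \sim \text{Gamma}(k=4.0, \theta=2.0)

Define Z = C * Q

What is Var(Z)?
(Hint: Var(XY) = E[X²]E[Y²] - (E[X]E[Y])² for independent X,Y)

Var(XY) = E[X²]E[Y²] - (E[X]E[Y])²
E[C] = 9, Var(C) = 8.3333333
E[Q] = 8, Var(Q) = 16
E[C²] = 8.3333333 + 9² = 89.333333
E[Q²] = 16 + 8² = 80
Var(Z) = 89.333333*80 - (9*8)²
= 7146.6667 - 5184 = 1962.6667

1962.6667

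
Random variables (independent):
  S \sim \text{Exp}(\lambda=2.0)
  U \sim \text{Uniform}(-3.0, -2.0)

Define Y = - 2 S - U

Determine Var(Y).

For independent RVs: Var(aX + bY) = a²Var(X) + b²Var(Y)
Var(S) = 0.25
Var(U) = 0.083333333
Var(Y) = (-2)²*0.25 + (-1)²*0.083333333
= 4*0.25 + 1*0.083333333 = 1.0833333

1.0833333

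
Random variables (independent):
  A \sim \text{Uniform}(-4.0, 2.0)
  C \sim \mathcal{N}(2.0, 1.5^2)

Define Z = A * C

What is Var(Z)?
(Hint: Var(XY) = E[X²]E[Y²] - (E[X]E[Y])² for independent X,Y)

Var(XY) = E[X²]E[Y²] - (E[X]E[Y])²
E[A] = -1, Var(A) = 3
E[C] = 2, Var(C) = 2.25
E[A²] = 3 + (-1)² = 4
E[C²] = 2.25 + 2² = 6.25
Var(Z) = 4*6.25 - (-1*2)²
= 25 - 4 = 21

21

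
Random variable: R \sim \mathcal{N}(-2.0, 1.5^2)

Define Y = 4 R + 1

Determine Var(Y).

For Y = aR + b: Var(Y) = a² * Var(R)
Var(R) = 1.5^2 = 2.25
Var(Y) = 4² * 2.25 = 16 * 2.25 = 36

36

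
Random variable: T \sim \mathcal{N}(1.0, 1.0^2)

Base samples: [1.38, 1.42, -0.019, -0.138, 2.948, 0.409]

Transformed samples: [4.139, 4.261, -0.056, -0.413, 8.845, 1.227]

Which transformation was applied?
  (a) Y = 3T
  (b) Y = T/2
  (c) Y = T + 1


Checking option (a) Y = 3T:
  T = 1.38 -> Y = 4.139 ✓
  T = 1.42 -> Y = 4.261 ✓
  T = -0.019 -> Y = -0.056 ✓
All samples match this transformation.

(a) 3T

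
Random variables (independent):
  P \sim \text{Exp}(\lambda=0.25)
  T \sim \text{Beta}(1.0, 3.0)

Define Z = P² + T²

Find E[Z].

E[Z] = E[P²] + E[T²]
E[P²] = Var(P) + E[P]² = 16 + 16 = 32
E[T²] = Var(T) + E[T]² = 0.0375 + 0.0625 = 0.1
E[Z] = 32 + 0.1 = 32.1

32.1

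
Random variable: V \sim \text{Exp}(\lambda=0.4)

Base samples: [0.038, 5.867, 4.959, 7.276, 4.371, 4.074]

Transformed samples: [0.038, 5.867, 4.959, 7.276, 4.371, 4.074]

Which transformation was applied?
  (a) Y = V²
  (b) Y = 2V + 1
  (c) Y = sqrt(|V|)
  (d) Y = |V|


Checking option (d) Y = |V|:
  V = 0.038 -> Y = 0.038 ✓
  V = 5.867 -> Y = 5.867 ✓
  V = 4.959 -> Y = 4.959 ✓
All samples match this transformation.

(d) |V|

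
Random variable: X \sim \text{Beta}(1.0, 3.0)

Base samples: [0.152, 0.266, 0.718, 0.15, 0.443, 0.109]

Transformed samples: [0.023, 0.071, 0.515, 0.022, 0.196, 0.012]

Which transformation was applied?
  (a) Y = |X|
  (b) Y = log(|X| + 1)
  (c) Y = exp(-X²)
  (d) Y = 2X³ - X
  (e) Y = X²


Checking option (e) Y = X²:
  X = 0.152 -> Y = 0.023 ✓
  X = 0.266 -> Y = 0.071 ✓
  X = 0.718 -> Y = 0.515 ✓
All samples match this transformation.

(e) X²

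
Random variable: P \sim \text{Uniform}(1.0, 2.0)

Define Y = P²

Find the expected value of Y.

E[P²] = Var(P) + (E[P])² = 0.083333333 + 2.25 = 2.3333333

2.3333333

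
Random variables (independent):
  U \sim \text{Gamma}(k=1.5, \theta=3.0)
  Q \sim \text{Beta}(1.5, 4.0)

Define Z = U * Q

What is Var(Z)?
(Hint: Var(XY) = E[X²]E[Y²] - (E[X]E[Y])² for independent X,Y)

Var(XY) = E[X²]E[Y²] - (E[X]E[Y])²
E[U] = 4.5, Var(U) = 13.5
E[Q] = 0.27272727, Var(Q) = 0.03051494
E[U²] = 13.5 + 4.5² = 33.75
E[Q²] = 0.03051494 + 0.27272727² = 0.1048951
Var(Z) = 33.75*0.1048951 - (4.5*0.27272727)²
= 3.5402098 - 1.5061983 = 2.0340114

2.0340114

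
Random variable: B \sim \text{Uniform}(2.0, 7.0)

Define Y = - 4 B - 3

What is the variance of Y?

For Y = aB + b: Var(Y) = a² * Var(B)
Var(B) = (7 - 2)^2/12 = 2.0833333
Var(Y) = (-4)² * 2.0833333 = 16 * 2.0833333 = 33.333333

33.333333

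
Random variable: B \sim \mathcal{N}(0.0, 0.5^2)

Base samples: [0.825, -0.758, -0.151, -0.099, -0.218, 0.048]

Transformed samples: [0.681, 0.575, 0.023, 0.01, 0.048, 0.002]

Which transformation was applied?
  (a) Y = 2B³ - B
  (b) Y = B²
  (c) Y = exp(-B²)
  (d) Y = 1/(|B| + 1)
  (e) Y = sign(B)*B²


Checking option (b) Y = B²:
  B = 0.825 -> Y = 0.681 ✓
  B = -0.758 -> Y = 0.575 ✓
  B = -0.151 -> Y = 0.023 ✓
All samples match this transformation.

(b) B²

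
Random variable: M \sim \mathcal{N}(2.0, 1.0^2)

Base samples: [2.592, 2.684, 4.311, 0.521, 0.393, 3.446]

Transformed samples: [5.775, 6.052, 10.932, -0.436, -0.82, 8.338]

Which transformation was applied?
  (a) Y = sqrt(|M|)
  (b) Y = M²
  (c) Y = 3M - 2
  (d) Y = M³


Checking option (c) Y = 3M - 2:
  M = 2.592 -> Y = 5.775 ✓
  M = 2.684 -> Y = 6.052 ✓
  M = 4.311 -> Y = 10.932 ✓
All samples match this transformation.

(c) 3M - 2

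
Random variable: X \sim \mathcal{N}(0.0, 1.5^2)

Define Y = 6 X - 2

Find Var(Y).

For Y = aX + b: Var(Y) = a² * Var(X)
Var(X) = 1.5^2 = 2.25
Var(Y) = 6² * 2.25 = 36 * 2.25 = 81

81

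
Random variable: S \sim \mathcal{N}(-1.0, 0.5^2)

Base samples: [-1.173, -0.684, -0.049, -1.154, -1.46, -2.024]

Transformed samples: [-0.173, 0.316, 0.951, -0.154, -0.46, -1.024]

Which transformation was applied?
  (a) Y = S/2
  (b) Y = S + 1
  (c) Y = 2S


Checking option (b) Y = S + 1:
  S = -1.173 -> Y = -0.173 ✓
  S = -0.684 -> Y = 0.316 ✓
  S = -0.049 -> Y = 0.951 ✓
All samples match this transformation.

(b) S + 1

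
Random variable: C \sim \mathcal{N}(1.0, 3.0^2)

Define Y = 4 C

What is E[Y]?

For Y = 4C:
E[Y] = 4 * E[C]
E[C] = 1.0 = 1
E[Y] = 4 * 1 = 4

4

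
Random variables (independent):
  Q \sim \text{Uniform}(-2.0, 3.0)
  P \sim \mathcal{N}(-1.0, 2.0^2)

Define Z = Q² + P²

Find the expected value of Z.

E[Z] = E[Q²] + E[P²]
E[Q²] = Var(Q) + E[Q]² = 2.0833333 + 0.25 = 2.3333333
E[P²] = Var(P) + E[P]² = 4 + 1 = 5
E[Z] = 2.3333333 + 5 = 7.3333333

7.3333333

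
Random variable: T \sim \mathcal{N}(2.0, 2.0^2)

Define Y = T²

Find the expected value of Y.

Using E[X²] = Var(X) + (E[X])²:
E[T] = 2
Var(T) = 2.0^2 = 4
E[T²] = 4 + 2² = 4 + 4 = 8

8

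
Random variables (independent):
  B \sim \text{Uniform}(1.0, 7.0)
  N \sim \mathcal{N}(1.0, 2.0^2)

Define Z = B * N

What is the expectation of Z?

For independent RVs: E[XY] = E[X]*E[Y]
E[B] = 4
E[N] = 1
E[Z] = 4 * 1 = 4

4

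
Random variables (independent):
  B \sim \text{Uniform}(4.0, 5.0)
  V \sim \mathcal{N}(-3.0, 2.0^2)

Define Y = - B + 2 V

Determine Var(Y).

For independent RVs: Var(aX + bY) = a²Var(X) + b²Var(Y)
Var(B) = 0.083333333
Var(V) = 4
Var(Y) = (-1)²*0.083333333 + 2²*4
= 1*0.083333333 + 4*4 = 16.083333

16.083333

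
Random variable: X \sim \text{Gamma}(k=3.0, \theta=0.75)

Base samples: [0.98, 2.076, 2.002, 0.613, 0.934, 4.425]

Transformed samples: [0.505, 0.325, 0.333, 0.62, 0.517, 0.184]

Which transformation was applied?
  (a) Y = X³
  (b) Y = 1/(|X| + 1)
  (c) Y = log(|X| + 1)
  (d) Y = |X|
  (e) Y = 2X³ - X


Checking option (b) Y = 1/(|X| + 1):
  X = 0.98 -> Y = 0.505 ✓
  X = 2.076 -> Y = 0.325 ✓
  X = 2.002 -> Y = 0.333 ✓
All samples match this transformation.

(b) 1/(|X| + 1)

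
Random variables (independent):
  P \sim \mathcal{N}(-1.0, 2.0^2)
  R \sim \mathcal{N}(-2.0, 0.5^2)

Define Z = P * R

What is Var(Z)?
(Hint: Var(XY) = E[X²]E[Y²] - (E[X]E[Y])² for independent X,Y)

Var(XY) = E[X²]E[Y²] - (E[X]E[Y])²
E[P] = -1, Var(P) = 4
E[R] = -2, Var(R) = 0.25
E[P²] = 4 + (-1)² = 5
E[R²] = 0.25 + (-2)² = 4.25
Var(Z) = 5*4.25 - (-1*(-2))²
= 21.25 - 4 = 17.25

17.25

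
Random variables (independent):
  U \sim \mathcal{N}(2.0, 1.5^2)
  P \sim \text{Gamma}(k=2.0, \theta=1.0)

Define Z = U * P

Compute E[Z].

For independent RVs: E[XY] = E[X]*E[Y]
E[U] = 2
E[P] = 2
E[Z] = 2 * 2 = 4

4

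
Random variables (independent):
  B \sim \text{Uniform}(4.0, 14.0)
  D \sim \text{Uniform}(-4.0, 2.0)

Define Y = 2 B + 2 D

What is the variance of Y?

For independent RVs: Var(aX + bY) = a²Var(X) + b²Var(Y)
Var(B) = 8.3333333
Var(D) = 3
Var(Y) = 2²*8.3333333 + 2²*3
= 4*8.3333333 + 4*3 = 45.333333

45.333333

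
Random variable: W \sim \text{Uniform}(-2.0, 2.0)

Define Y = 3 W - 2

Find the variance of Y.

For Y = aW + b: Var(Y) = a² * Var(W)
Var(W) = (2 + 2)^2/12 = 1.3333333
Var(Y) = 3² * 1.3333333 = 9 * 1.3333333 = 12

12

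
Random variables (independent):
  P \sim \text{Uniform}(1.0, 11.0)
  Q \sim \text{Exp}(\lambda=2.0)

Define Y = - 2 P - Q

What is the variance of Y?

For independent RVs: Var(aX + bY) = a²Var(X) + b²Var(Y)
Var(P) = 8.3333333
Var(Q) = 0.25
Var(Y) = (-2)²*8.3333333 + (-1)²*0.25
= 4*8.3333333 + 1*0.25 = 33.583333

33.583333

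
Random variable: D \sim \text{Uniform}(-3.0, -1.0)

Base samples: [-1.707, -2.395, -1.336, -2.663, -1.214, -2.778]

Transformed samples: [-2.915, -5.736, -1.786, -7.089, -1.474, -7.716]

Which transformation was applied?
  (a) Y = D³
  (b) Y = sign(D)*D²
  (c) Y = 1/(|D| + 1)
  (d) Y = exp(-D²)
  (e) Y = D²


Checking option (b) Y = sign(D)*D²:
  D = -1.707 -> Y = -2.915 ✓
  D = -2.395 -> Y = -5.736 ✓
  D = -1.336 -> Y = -1.786 ✓
All samples match this transformation.

(b) sign(D)*D²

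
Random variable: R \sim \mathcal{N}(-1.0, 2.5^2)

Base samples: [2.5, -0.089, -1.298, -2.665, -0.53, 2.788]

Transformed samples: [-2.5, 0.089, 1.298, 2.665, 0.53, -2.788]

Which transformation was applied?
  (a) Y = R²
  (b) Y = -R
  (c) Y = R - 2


Checking option (b) Y = -R:
  R = 2.5 -> Y = -2.5 ✓
  R = -0.089 -> Y = 0.089 ✓
  R = -1.298 -> Y = 1.298 ✓
All samples match this transformation.

(b) -R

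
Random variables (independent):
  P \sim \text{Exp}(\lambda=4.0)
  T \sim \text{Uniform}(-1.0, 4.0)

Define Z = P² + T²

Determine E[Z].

E[Z] = E[P²] + E[T²]
E[P²] = Var(P) + E[P]² = 0.0625 + 0.0625 = 0.125
E[T²] = Var(T) + E[T]² = 2.0833333 + 2.25 = 4.3333333
E[Z] = 0.125 + 4.3333333 = 4.4583333

4.4583333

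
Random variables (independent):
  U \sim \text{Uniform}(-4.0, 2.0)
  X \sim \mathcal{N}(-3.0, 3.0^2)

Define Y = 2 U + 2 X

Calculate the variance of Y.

For independent RVs: Var(aX + bY) = a²Var(X) + b²Var(Y)
Var(U) = 3
Var(X) = 9
Var(Y) = 2²*3 + 2²*9
= 4*3 + 4*9 = 48

48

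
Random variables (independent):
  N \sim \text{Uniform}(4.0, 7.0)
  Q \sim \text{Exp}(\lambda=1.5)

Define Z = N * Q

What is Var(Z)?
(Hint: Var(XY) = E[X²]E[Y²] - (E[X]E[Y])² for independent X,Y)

Var(XY) = E[X²]E[Y²] - (E[X]E[Y])²
E[N] = 5.5, Var(N) = 0.75
E[Q] = 0.66666667, Var(Q) = 0.44444444
E[N²] = 0.75 + 5.5² = 31
E[Q²] = 0.44444444 + 0.66666667² = 0.88888889
Var(Z) = 31*0.88888889 - (5.5*0.66666667)²
= 27.555556 - 13.444444 = 14.111111

14.111111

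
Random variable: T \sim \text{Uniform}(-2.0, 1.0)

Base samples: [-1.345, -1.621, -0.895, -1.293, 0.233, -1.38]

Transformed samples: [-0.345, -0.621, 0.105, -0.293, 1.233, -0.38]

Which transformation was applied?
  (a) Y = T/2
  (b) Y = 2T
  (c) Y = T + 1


Checking option (c) Y = T + 1:
  T = -1.345 -> Y = -0.345 ✓
  T = -1.621 -> Y = -0.621 ✓
  T = -0.895 -> Y = 0.105 ✓
All samples match this transformation.

(c) T + 1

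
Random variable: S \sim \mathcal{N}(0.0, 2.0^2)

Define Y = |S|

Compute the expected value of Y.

For X ~ N(0, 2.0²), E[|X|] = sigma * sqrt(2/pi)
= 2.0 * sqrt(2/pi) = 1.5957691

1.5957691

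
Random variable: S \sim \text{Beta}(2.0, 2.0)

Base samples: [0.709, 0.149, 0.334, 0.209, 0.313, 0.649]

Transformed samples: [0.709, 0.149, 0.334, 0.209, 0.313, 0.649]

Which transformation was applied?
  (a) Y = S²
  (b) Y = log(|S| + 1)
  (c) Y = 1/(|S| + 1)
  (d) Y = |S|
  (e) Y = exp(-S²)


Checking option (d) Y = |S|:
  S = 0.709 -> Y = 0.709 ✓
  S = 0.149 -> Y = 0.149 ✓
  S = 0.334 -> Y = 0.334 ✓
All samples match this transformation.

(d) |S|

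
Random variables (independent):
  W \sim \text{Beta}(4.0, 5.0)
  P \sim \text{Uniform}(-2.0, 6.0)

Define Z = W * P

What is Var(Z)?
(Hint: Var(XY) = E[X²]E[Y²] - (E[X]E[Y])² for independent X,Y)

Var(XY) = E[X²]E[Y²] - (E[X]E[Y])²
E[W] = 0.44444444, Var(W) = 0.024691358
E[P] = 2, Var(P) = 5.3333333
E[W²] = 0.024691358 + 0.44444444² = 0.22222222
E[P²] = 5.3333333 + 2² = 9.3333333
Var(Z) = 0.22222222*9.3333333 - (0.44444444*2)²
= 2.0740741 - 0.79012346 = 1.2839506

1.2839506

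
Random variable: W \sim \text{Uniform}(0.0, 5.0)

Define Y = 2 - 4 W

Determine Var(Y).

For Y = aW + b: Var(Y) = a² * Var(W)
Var(W) = (5 - 0)^2/12 = 2.0833333
Var(Y) = (-4)² * 2.0833333 = 16 * 2.0833333 = 33.333333

33.333333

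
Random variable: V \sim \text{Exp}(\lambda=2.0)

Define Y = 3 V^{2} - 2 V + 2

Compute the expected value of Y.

E[Y] = 3*E[V²] - 2*E[V] + 2
E[V] = 0.5
E[V²] = Var(V) + (E[V])² = 0.25 + 0.25 = 0.5
E[Y] = 3*0.5 - 2*0.5 + 2 = 2.5

2.5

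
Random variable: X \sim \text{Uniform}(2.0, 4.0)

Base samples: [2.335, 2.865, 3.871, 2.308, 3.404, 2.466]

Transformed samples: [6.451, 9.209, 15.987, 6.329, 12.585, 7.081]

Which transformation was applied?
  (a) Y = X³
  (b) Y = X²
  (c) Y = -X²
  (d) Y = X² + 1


Checking option (d) Y = X² + 1:
  X = 2.335 -> Y = 6.451 ✓
  X = 2.865 -> Y = 9.209 ✓
  X = 3.871 -> Y = 15.987 ✓
All samples match this transformation.

(d) X² + 1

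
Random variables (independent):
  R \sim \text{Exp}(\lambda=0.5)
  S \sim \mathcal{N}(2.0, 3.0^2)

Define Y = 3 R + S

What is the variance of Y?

For independent RVs: Var(aX + bY) = a²Var(X) + b²Var(Y)
Var(R) = 4
Var(S) = 9
Var(Y) = 3²*4 + 1²*9
= 9*4 + 1*9 = 45

45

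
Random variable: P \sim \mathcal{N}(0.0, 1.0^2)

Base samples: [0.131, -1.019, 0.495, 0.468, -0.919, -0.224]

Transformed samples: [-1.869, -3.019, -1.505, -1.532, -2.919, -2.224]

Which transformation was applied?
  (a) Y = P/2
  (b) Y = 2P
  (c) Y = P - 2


Checking option (c) Y = P - 2:
  P = 0.131 -> Y = -1.869 ✓
  P = -1.019 -> Y = -3.019 ✓
  P = 0.495 -> Y = -1.505 ✓
All samples match this transformation.

(c) P - 2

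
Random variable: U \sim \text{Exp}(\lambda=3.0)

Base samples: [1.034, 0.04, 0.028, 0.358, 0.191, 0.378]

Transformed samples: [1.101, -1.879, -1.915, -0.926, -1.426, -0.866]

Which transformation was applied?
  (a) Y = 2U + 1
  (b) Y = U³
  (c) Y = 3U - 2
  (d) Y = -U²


Checking option (c) Y = 3U - 2:
  U = 1.034 -> Y = 1.101 ✓
  U = 0.04 -> Y = -1.879 ✓
  U = 0.028 -> Y = -1.915 ✓
All samples match this transformation.

(c) 3U - 2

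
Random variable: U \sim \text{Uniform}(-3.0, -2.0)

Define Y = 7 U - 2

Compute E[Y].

For Y = 7U - 2:
E[Y] = 7 * E[U] - 2
E[U] = (-3 - 2)/2 = -2.5
E[Y] = 7 * (-2.5) - 2 = -19.5

-19.5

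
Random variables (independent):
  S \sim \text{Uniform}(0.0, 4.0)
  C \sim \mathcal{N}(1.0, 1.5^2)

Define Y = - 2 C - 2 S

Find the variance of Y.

For independent RVs: Var(aX + bY) = a²Var(X) + b²Var(Y)
Var(S) = 1.3333333
Var(C) = 2.25
Var(Y) = (-2)²*1.3333333 + (-2)²*2.25
= 4*1.3333333 + 4*2.25 = 14.333333

14.333333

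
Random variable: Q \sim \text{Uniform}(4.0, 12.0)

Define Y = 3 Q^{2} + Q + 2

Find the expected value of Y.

E[Y] = 3*E[Q²] + 1*E[Q] + 2
E[Q] = 8
E[Q²] = Var(Q) + (E[Q])² = 5.3333333 + 64 = 69.333333
E[Y] = 3*69.333333 + 1*8 + 2 = 218

218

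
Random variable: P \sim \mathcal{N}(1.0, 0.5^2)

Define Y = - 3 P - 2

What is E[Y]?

For Y = -3P - 2:
E[Y] = -3 * E[P] - 2
E[P] = 1.0 = 1
E[Y] = -3 * 1 - 2 = -5

-5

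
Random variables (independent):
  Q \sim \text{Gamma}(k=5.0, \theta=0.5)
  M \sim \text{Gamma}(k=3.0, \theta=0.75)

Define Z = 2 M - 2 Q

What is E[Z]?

E[Z] = -2*E[Q] + 2*E[M]
E[Q] = 2.5
E[M] = 2.25
E[Z] = -2*2.5 + 2*2.25 = -0.5

-0.5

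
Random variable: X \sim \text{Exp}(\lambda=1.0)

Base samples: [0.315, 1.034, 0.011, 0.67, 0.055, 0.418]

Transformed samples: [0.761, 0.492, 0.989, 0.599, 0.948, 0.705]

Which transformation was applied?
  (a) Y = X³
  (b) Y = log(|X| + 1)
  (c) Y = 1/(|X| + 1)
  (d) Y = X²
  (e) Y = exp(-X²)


Checking option (c) Y = 1/(|X| + 1):
  X = 0.315 -> Y = 0.761 ✓
  X = 1.034 -> Y = 0.492 ✓
  X = 0.011 -> Y = 0.989 ✓
All samples match this transformation.

(c) 1/(|X| + 1)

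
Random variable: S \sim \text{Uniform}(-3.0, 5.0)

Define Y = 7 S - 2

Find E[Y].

For Y = 7S - 2:
E[Y] = 7 * E[S] - 2
E[S] = (-3 + 5)/2 = 1
E[Y] = 7 * 1 - 2 = 5

5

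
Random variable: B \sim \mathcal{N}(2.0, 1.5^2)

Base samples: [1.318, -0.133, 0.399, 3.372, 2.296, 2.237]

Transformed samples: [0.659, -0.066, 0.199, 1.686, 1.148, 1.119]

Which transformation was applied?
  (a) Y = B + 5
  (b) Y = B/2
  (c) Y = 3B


Checking option (b) Y = B/2:
  B = 1.318 -> Y = 0.659 ✓
  B = -0.133 -> Y = -0.066 ✓
  B = 0.399 -> Y = 0.199 ✓
All samples match this transformation.

(b) B/2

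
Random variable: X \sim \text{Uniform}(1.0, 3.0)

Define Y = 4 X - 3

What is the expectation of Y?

For Y = 4X - 3:
E[Y] = 4 * E[X] - 3
E[X] = (1 + 3)/2 = 2
E[Y] = 4 * 2 - 3 = 5

5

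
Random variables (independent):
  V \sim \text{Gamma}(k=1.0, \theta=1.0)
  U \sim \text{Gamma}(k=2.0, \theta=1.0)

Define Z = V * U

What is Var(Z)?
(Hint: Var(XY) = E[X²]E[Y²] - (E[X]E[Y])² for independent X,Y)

Var(XY) = E[X²]E[Y²] - (E[X]E[Y])²
E[V] = 1, Var(V) = 1
E[U] = 2, Var(U) = 2
E[V²] = 1 + 1² = 2
E[U²] = 2 + 2² = 6
Var(Z) = 2*6 - (1*2)²
= 12 - 4 = 8

8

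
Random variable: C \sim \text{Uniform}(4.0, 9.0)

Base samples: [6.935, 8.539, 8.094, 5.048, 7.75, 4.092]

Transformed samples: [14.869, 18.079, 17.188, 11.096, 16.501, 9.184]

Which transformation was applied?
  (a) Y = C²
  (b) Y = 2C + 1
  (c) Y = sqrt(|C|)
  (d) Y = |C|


Checking option (b) Y = 2C + 1:
  C = 6.935 -> Y = 14.869 ✓
  C = 8.539 -> Y = 18.079 ✓
  C = 8.094 -> Y = 17.188 ✓
All samples match this transformation.

(b) 2C + 1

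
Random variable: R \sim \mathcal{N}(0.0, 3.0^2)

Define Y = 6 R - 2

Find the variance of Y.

For Y = aR + b: Var(Y) = a² * Var(R)
Var(R) = 3.0^2 = 9
Var(Y) = 6² * 9 = 36 * 9 = 324

324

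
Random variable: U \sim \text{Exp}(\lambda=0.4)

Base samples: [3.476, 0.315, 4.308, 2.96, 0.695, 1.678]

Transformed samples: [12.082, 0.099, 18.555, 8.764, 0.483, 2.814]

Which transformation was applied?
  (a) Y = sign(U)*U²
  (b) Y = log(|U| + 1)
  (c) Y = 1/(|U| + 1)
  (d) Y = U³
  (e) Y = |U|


Checking option (a) Y = sign(U)*U²:
  U = 3.476 -> Y = 12.082 ✓
  U = 0.315 -> Y = 0.099 ✓
  U = 4.308 -> Y = 18.555 ✓
All samples match this transformation.

(a) sign(U)*U²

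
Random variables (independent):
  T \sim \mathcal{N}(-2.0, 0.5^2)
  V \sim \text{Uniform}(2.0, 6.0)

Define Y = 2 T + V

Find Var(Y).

For independent RVs: Var(aX + bY) = a²Var(X) + b²Var(Y)
Var(T) = 0.25
Var(V) = 1.3333333
Var(Y) = 2²*0.25 + 1²*1.3333333
= 4*0.25 + 1*1.3333333 = 2.3333333

2.3333333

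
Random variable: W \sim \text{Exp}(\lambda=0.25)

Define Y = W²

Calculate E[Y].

E[W²] = Var(W) + (E[W])² = 16 + 16 = 32

32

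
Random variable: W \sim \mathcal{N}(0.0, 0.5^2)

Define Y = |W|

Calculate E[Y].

For X ~ N(0, 0.5²), E[|X|] = sigma * sqrt(2/pi)
= 0.5 * sqrt(2/pi) = 0.39894228

0.39894228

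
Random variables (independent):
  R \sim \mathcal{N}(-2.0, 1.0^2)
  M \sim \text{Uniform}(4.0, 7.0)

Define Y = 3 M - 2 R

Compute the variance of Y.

For independent RVs: Var(aX + bY) = a²Var(X) + b²Var(Y)
Var(R) = 1
Var(M) = 0.75
Var(Y) = (-2)²*1 + 3²*0.75
= 4*1 + 9*0.75 = 10.75

10.75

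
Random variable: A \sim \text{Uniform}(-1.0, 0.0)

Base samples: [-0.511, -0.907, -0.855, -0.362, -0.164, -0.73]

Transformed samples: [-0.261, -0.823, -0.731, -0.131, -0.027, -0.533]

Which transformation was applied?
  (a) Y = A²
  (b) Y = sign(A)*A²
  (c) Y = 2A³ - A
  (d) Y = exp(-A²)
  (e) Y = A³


Checking option (b) Y = sign(A)*A²:
  A = -0.511 -> Y = -0.261 ✓
  A = -0.907 -> Y = -0.823 ✓
  A = -0.855 -> Y = -0.731 ✓
All samples match this transformation.

(b) sign(A)*A²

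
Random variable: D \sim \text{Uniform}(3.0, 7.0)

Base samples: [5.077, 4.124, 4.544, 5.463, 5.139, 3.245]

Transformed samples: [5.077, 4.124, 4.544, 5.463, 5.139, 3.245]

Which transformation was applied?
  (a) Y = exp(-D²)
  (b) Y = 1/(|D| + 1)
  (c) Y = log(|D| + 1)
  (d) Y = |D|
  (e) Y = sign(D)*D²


Checking option (d) Y = |D|:
  D = 5.077 -> Y = 5.077 ✓
  D = 4.124 -> Y = 4.124 ✓
  D = 4.544 -> Y = 4.544 ✓
All samples match this transformation.

(d) |D|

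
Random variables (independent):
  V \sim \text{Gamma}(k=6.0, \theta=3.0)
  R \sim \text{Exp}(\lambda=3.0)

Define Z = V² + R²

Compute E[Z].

E[Z] = E[V²] + E[R²]
E[V²] = Var(V) + E[V]² = 54 + 324 = 378
E[R²] = Var(R) + E[R]² = 0.11111111 + 0.11111111 = 0.22222222
E[Z] = 378 + 0.22222222 = 378.22222

378.22222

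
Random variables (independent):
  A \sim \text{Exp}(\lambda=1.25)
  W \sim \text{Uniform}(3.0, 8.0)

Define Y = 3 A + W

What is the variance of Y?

For independent RVs: Var(aX + bY) = a²Var(X) + b²Var(Y)
Var(A) = 0.64
Var(W) = 2.0833333
Var(Y) = 3²*0.64 + 1²*2.0833333
= 9*0.64 + 1*2.0833333 = 7.8433333

7.8433333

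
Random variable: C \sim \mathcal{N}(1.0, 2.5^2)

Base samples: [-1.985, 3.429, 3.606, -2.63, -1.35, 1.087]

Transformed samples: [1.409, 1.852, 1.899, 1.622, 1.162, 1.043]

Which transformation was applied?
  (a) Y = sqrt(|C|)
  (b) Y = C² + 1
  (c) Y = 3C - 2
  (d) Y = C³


Checking option (a) Y = sqrt(|C|):
  C = -1.985 -> Y = 1.409 ✓
  C = 3.429 -> Y = 1.852 ✓
  C = 3.606 -> Y = 1.899 ✓
All samples match this transformation.

(a) sqrt(|C|)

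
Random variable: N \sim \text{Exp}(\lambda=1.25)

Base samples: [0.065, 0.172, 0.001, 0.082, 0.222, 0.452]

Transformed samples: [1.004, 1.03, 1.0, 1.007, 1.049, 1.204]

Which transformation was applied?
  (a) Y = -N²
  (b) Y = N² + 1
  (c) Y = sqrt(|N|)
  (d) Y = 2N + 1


Checking option (b) Y = N² + 1:
  N = 0.065 -> Y = 1.004 ✓
  N = 0.172 -> Y = 1.03 ✓
  N = 0.001 -> Y = 1.0 ✓
All samples match this transformation.

(b) N² + 1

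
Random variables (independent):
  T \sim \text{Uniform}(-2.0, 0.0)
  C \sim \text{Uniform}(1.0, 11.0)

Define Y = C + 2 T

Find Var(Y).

For independent RVs: Var(aX + bY) = a²Var(X) + b²Var(Y)
Var(T) = 0.33333333
Var(C) = 8.3333333
Var(Y) = 2²*0.33333333 + 1²*8.3333333
= 4*0.33333333 + 1*8.3333333 = 9.6666667

9.6666667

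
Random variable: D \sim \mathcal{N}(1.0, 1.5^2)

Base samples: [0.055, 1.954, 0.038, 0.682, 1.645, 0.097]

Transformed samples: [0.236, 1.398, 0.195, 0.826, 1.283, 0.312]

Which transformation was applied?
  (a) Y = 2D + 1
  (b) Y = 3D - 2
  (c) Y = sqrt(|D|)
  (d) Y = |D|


Checking option (c) Y = sqrt(|D|):
  D = 0.055 -> Y = 0.236 ✓
  D = 1.954 -> Y = 1.398 ✓
  D = 0.038 -> Y = 0.195 ✓
All samples match this transformation.

(c) sqrt(|D|)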